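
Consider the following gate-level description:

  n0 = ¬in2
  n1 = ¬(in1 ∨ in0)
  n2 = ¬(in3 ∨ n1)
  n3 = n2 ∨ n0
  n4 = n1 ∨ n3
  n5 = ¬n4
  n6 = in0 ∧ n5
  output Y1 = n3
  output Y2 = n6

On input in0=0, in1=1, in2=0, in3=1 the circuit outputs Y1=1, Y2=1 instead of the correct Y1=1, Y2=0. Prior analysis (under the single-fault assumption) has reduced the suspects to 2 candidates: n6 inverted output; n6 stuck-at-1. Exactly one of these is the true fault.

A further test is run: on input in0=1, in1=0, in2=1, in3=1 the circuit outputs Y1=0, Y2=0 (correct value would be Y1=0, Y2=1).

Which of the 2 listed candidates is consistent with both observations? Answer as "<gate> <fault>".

Evaluate each candidate on input in0=1, in1=0, in2=1, in3=1:
  n6 inverted output: n0=0, n1=0, n2=0, n3=0, n4=0, n5=1, n6=0 [inverted output] → Y1=0, Y2=0 — matches
  n6 stuck-at-1: n0=0, n1=0, n2=0, n3=0, n4=0, n5=1, n6=1 [stuck-at-1] → Y1=0, Y2=1 — eliminated
Only n6 inverted output reproduces the observed Y1=0, Y2=0.

n6 inverted output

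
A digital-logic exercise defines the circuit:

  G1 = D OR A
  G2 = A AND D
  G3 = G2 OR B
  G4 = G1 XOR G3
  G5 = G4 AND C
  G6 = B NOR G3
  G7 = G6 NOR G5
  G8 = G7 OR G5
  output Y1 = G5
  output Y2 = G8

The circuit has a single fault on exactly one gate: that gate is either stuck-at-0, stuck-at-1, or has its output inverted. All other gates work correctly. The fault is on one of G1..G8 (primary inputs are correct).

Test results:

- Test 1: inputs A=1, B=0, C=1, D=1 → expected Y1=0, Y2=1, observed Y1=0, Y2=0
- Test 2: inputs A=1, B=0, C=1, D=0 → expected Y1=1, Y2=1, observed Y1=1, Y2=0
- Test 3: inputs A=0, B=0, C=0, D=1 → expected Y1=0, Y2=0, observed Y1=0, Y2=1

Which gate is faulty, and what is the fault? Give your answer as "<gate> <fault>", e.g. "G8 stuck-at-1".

Fault-free values for test 1 (A=1, B=0, C=1, D=1): G1=1, G2=1, G3=1, G4=0, G5=0, G6=0, G7=1, G8=1, giving Y1=0, Y2=1. Observed Y1=0, Y2=0.
Test 1: faults giving observed Y1=0, Y2=0 are {G6 stuck-at-1, G6 inverted output, G7 stuck-at-0, G7 inverted output, G8 stuck-at-0, G8 inverted output}.
Test 2 (A=1, B=0, C=1, D=0): fault-free G1=1, G2=0, G3=0, G4=1, G5=1, G6=1, G7=0, G8=1 → Y1=1, Y2=1; observed Y1=1, Y2=0. Eliminates G6 stuck-at-1, G6 inverted output, G7 stuck-at-0, G7 inverted output.
Test 3 (A=0, B=0, C=0, D=1): fault-free G1=1, G2=0, G3=0, G4=1, G5=0, G6=1, G7=0, G8=0 → Y1=0, Y2=0; observed Y1=0, Y2=1. Eliminates G8 stuck-at-0.
Only G8 inverted output is consistent with every test.

G8 inverted output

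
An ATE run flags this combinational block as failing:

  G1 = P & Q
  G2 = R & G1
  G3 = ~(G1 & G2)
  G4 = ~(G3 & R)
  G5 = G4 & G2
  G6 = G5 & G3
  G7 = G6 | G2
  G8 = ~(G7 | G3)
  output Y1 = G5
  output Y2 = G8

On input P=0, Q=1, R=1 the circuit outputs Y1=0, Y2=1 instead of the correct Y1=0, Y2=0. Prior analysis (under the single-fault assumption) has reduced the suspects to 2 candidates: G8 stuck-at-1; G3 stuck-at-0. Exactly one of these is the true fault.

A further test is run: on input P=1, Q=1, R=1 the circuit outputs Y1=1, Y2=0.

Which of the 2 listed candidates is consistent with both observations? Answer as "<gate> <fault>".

G3 stuck-at-0

Evaluate each candidate on input P=1, Q=1, R=1:
  G8 stuck-at-1: G1=1, G2=1, G3=0, G4=1, G5=1, G6=0, G7=1, G8=1 [stuck-at-1] → Y1=1, Y2=1 — eliminated
  G3 stuck-at-0: G1=1, G2=1, G3=0 [stuck-at-0], G4=1, G5=1, G6=0, G7=1, G8=0 → Y1=1, Y2=0 — matches
Only G3 stuck-at-0 reproduces the observed Y1=1, Y2=0.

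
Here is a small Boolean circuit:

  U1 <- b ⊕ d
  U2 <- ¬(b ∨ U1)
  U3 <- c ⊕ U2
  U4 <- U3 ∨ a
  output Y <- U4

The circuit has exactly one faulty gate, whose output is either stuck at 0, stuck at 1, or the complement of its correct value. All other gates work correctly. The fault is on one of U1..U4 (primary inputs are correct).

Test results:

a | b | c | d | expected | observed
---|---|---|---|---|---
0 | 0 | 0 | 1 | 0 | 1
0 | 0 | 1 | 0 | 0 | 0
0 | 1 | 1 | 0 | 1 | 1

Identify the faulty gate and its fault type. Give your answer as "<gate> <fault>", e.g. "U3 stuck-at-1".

U1 stuck-at-0

Fault-free values for test 1 (a=0, b=0, c=0, d=1): U1=1, U2=0, U3=0, U4=0, giving Y=0. Observed 1.
Test 1: faults giving observed 1 are {U1 stuck-at-0, U1 inverted output, U2 stuck-at-1, U2 inverted output, U3 stuck-at-1, U3 inverted output, U4 stuck-at-1, U4 inverted output}.
Test 2 (a=0, b=0, c=1, d=0): fault-free U1=0, U2=1, U3=0, U4=0 → 0; observed 0. Eliminates U1 inverted output, U2 inverted output, U3 stuck-at-1, U3 inverted output, U4 stuck-at-1, U4 inverted output.
Test 3 (a=0, b=1, c=1, d=0): fault-free U1=1, U2=0, U3=1, U4=1 → 1; observed 1. Eliminates U2 stuck-at-1.
Only U1 stuck-at-0 is consistent with every test.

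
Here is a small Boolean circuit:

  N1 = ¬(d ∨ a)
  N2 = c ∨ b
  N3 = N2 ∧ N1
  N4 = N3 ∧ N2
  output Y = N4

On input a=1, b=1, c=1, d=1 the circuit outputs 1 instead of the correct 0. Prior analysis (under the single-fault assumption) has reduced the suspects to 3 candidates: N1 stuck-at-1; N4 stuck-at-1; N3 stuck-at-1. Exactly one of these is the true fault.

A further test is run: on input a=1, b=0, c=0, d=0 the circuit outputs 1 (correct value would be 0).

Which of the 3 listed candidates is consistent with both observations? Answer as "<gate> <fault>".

N4 stuck-at-1

Evaluate each candidate on input a=1, b=0, c=0, d=0:
  N1 stuck-at-1: N1=1 [stuck-at-1], N2=0, N3=0, N4=0 → 0 — eliminated
  N4 stuck-at-1: N1=0, N2=0, N3=0, N4=1 [stuck-at-1] → 1 — matches
  N3 stuck-at-1: N1=0, N2=0, N3=1 [stuck-at-1], N4=0 → 0 — eliminated
Only N4 stuck-at-1 reproduces the observed 1.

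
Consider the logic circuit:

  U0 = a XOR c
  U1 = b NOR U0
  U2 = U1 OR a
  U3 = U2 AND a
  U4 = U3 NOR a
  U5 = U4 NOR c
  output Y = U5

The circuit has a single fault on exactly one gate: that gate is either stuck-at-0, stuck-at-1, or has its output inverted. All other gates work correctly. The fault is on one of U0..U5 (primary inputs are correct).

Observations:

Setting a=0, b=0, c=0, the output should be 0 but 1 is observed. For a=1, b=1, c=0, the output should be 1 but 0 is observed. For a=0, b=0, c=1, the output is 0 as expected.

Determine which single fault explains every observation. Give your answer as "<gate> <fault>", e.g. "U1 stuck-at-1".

Fault-free values for test 1 (a=0, b=0, c=0): U0=0, U1=1, U2=1, U3=0, U4=1, U5=0, giving Y=0. Observed 1.
Test 1: faults giving observed 1 are {U3 stuck-at-1, U3 inverted output, U4 stuck-at-0, U4 inverted output, U5 stuck-at-1, U5 inverted output}.
Test 2 (a=1, b=1, c=0): fault-free U0=1, U1=0, U2=1, U3=1, U4=0, U5=1 → 1; observed 0. Eliminates U3 stuck-at-1, U3 inverted output, U4 stuck-at-0, U5 stuck-at-1.
Test 3 (a=0, b=0, c=1): fault-free U0=1, U1=0, U2=0, U3=0, U4=1, U5=0 → 0; observed 0. Eliminates U5 inverted output.
Only U4 inverted output is consistent with every test.

U4 inverted output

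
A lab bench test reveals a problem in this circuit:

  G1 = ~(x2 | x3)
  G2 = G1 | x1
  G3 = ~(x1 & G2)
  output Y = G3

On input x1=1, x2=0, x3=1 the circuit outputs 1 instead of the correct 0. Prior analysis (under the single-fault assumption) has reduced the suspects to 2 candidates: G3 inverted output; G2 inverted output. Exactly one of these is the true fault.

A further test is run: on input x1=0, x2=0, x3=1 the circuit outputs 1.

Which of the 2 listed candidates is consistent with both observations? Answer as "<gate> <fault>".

Evaluate each candidate on input x1=0, x2=0, x3=1:
  G3 inverted output: G1=0, G2=0, G3=0 [inverted output] → 0 — eliminated
  G2 inverted output: G1=0, G2=1 [inverted output], G3=1 → 1 — matches
Only G2 inverted output reproduces the observed 1.

G2 inverted output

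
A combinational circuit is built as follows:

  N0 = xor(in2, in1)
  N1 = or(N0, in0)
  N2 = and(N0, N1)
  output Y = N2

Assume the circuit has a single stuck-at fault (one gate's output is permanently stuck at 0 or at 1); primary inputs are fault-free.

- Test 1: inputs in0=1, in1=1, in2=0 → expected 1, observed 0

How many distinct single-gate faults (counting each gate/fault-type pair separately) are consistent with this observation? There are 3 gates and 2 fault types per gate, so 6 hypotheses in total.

3

Fault-free: N0=1, N1=1, N2=1 → 1. Observed 0.
  N0 stuck-at-0: output 0 ✓
  N0 stuck-at-1: output 1 ✗
  N1 stuck-at-0: output 0 ✓
  N1 stuck-at-1: output 1 ✗
  N2 stuck-at-0: output 0 ✓
  N2 stuck-at-1: output 1 ✗
Consistent faults: {N0 stuck-at-0, N1 stuck-at-0, N2 stuck-at-0} — 3 in all.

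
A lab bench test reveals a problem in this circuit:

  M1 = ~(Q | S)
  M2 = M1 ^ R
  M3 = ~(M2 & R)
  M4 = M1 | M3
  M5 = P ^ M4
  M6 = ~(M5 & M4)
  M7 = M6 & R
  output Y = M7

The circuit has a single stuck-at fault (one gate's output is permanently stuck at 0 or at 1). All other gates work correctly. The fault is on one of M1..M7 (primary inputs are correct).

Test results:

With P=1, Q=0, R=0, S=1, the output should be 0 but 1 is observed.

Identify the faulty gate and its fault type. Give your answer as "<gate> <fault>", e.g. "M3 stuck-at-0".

M7 stuck-at-1

Fault-free values for test 1 (P=1, Q=0, R=0, S=1): M1=0, M2=0, M3=1, M4=1, M5=0, M6=1, M7=0, giving Y=0. Observed 1.
Test 1: faults giving observed 1 are {M7 stuck-at-1}.
Only M7 stuck-at-1 is consistent with every test.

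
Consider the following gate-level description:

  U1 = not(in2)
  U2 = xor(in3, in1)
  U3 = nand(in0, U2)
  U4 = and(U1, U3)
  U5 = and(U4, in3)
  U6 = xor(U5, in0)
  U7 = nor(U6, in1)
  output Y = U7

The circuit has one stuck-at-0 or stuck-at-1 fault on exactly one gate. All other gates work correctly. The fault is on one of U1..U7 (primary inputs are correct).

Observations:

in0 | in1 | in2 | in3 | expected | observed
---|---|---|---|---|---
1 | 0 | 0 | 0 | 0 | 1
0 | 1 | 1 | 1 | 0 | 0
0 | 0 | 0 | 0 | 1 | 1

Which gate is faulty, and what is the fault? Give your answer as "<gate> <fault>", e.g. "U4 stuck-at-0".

U6 stuck-at-0

Fault-free values for test 1 (in0=1, in1=0, in2=0, in3=0): U1=1, U2=0, U3=1, U4=1, U5=0, U6=1, U7=0, giving Y=0. Observed 1.
Test 1: faults giving observed 1 are {U5 stuck-at-1, U6 stuck-at-0, U7 stuck-at-1}.
Test 2 (in0=0, in1=1, in2=1, in3=1): fault-free U1=0, U2=0, U3=1, U4=0, U5=0, U6=0, U7=0 → 0; observed 0. Eliminates U7 stuck-at-1.
Test 3 (in0=0, in1=0, in2=0, in3=0): fault-free U1=1, U2=0, U3=1, U4=1, U5=0, U6=0, U7=1 → 1; observed 1. Eliminates U5 stuck-at-1.
Only U6 stuck-at-0 is consistent with every test.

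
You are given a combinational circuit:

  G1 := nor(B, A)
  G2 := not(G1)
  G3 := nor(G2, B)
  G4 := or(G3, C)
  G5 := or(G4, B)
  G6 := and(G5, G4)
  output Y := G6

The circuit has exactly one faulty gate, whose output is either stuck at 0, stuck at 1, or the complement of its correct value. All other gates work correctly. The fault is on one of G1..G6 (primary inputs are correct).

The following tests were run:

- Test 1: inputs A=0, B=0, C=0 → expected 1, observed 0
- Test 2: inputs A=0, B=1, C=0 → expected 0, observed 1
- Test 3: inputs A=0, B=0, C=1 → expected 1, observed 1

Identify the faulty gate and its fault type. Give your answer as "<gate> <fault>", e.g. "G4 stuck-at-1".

Fault-free values for test 1 (A=0, B=0, C=0): G1=1, G2=0, G3=1, G4=1, G5=1, G6=1, giving Y=1. Observed 0.
Test 1: faults giving observed 0 are {G1 stuck-at-0, G1 inverted output, G2 stuck-at-1, G2 inverted output, G3 stuck-at-0, G3 inverted output, G4 stuck-at-0, G4 inverted output, G5 stuck-at-0, G5 inverted output, G6 stuck-at-0, G6 inverted output}.
Test 2 (A=0, B=1, C=0): fault-free G1=0, G2=1, G3=0, G4=0, G5=1, G6=0 → 0; observed 1. Eliminates G1 stuck-at-0, G1 inverted output, G2 stuck-at-1, G2 inverted output, G3 stuck-at-0, G4 stuck-at-0, G5 stuck-at-0, G5 inverted output, G6 stuck-at-0.
Test 3 (A=0, B=0, C=1): fault-free G1=1, G2=0, G3=1, G4=1, G5=1, G6=1 → 1; observed 1. Eliminates G4 inverted output, G6 inverted output.
Only G3 inverted output is consistent with every test.

G3 inverted output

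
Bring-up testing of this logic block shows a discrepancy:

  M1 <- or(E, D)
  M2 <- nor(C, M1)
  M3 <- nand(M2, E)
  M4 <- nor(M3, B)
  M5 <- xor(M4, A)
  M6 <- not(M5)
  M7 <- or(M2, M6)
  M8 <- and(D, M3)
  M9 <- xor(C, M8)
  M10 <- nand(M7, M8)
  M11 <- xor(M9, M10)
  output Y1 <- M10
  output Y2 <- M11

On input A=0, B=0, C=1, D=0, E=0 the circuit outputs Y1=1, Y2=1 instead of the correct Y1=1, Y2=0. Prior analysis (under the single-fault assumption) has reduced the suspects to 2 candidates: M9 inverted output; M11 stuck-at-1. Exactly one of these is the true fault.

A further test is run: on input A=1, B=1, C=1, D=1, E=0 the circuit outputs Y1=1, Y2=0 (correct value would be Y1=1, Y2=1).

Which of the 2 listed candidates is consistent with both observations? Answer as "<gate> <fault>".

M9 inverted output

Evaluate each candidate on input A=1, B=1, C=1, D=1, E=0:
  M9 inverted output: M1=1, M2=0, M3=1, M4=0, M5=1, M6=0, M7=0, M8=1, M9=1 [inverted output], M10=1, M11=0 → Y1=1, Y2=0 — matches
  M11 stuck-at-1: M1=1, M2=0, M3=1, M4=0, M5=1, M6=0, M7=0, M8=1, M9=0, M10=1, M11=1 [stuck-at-1] → Y1=1, Y2=1 — eliminated
Only M9 inverted output reproduces the observed Y1=1, Y2=0.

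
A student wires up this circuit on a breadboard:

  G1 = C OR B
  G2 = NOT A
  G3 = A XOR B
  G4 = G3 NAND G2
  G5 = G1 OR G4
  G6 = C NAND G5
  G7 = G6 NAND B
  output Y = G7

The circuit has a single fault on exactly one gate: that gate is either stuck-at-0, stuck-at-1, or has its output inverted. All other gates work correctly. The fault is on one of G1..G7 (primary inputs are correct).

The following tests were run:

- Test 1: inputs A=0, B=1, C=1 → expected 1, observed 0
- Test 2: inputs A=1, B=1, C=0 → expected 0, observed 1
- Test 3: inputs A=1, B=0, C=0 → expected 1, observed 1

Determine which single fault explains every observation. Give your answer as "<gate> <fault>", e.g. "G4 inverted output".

Fault-free values for test 1 (A=0, B=1, C=1): G1=1, G2=1, G3=1, G4=0, G5=1, G6=0, G7=1, giving Y=1. Observed 0.
Test 1: faults giving observed 0 are {G1 stuck-at-0, G1 inverted output, G5 stuck-at-0, G5 inverted output, G6 stuck-at-1, G6 inverted output, G7 stuck-at-0, G7 inverted output}.
Test 2 (A=1, B=1, C=0): fault-free G1=1, G2=0, G3=0, G4=1, G5=1, G6=1, G7=0 → 0; observed 1. Eliminates G1 stuck-at-0, G1 inverted output, G5 stuck-at-0, G5 inverted output, G6 stuck-at-1, G7 stuck-at-0.
Test 3 (A=1, B=0, C=0): fault-free G1=0, G2=0, G3=1, G4=1, G5=1, G6=1, G7=1 → 1; observed 1. Eliminates G7 inverted output.
Only G6 inverted output is consistent with every test.

G6 inverted output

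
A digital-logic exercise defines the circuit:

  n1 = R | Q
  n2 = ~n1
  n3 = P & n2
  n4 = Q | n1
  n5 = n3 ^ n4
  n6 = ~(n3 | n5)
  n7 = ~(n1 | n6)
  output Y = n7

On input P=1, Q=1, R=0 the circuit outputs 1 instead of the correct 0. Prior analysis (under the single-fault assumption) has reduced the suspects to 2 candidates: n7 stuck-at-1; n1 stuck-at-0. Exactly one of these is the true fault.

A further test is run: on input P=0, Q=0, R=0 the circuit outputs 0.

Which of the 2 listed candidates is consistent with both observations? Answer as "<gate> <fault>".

Evaluate each candidate on input P=0, Q=0, R=0:
  n7 stuck-at-1: n1=0, n2=1, n3=0, n4=0, n5=0, n6=1, n7=1 [stuck-at-1] → 1 — eliminated
  n1 stuck-at-0: n1=0 [stuck-at-0], n2=1, n3=0, n4=0, n5=0, n6=1, n7=0 → 0 — matches
Only n1 stuck-at-0 reproduces the observed 0.

n1 stuck-at-0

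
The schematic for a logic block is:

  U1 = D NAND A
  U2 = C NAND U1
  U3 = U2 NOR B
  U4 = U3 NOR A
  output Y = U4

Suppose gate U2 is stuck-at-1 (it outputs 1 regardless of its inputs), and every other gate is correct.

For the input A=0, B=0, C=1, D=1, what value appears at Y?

Propagate with U2 forced: U1=1, U2=1 [stuck-at-1], U3=0, U4=1.
So Y = 1. (Without the fault it would be 0.)

1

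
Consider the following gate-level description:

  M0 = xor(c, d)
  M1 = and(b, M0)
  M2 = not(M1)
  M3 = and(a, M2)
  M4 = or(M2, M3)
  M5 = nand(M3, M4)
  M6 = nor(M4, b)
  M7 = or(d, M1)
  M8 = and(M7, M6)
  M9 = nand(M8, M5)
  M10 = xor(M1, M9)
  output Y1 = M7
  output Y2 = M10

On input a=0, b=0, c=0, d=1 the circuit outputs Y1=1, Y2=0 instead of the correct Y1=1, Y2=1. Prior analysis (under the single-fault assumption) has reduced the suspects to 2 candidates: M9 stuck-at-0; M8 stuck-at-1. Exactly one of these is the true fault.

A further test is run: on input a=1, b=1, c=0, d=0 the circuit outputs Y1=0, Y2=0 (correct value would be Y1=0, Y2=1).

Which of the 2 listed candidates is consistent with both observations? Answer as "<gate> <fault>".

Evaluate each candidate on input a=1, b=1, c=0, d=0:
  M9 stuck-at-0: M0=0, M1=0, M2=1, M3=1, M4=1, M5=0, M6=0, M7=0, M8=0, M9=0 [stuck-at-0], M10=0 → Y1=0, Y2=0 — matches
  M8 stuck-at-1: M0=0, M1=0, M2=1, M3=1, M4=1, M5=0, M6=0, M7=0, M8=1 [stuck-at-1], M9=1, M10=1 → Y1=0, Y2=1 — eliminated
Only M9 stuck-at-0 reproduces the observed Y1=0, Y2=0.

M9 stuck-at-0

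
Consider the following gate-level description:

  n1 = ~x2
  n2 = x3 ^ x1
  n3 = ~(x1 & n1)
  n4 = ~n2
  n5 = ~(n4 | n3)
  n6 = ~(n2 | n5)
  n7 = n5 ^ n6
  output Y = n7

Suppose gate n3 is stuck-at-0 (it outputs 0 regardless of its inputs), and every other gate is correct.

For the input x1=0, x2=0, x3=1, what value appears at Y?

1

Propagate with n3 forced: n1=1, n2=1, n3=0 [stuck-at-0], n4=0, n5=1, n6=0, n7=1.
So Y = 1. (Without the fault it would be 0.)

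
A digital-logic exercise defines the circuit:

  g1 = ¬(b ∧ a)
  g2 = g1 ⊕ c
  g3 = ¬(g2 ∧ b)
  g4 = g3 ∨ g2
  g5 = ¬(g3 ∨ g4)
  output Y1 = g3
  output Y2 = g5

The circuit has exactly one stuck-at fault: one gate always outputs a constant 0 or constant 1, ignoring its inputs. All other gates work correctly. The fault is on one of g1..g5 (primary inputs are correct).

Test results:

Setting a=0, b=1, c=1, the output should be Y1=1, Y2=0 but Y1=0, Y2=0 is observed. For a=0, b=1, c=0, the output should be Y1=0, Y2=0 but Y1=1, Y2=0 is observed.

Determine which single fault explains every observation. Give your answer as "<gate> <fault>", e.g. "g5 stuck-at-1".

g1 stuck-at-0

Fault-free values for test 1 (a=0, b=1, c=1): g1=1, g2=0, g3=1, g4=1, g5=0, giving Y1=1, Y2=0. Observed Y1=0, Y2=0.
Test 1: faults giving observed Y1=0, Y2=0 are {g1 stuck-at-0, g2 stuck-at-1}.
Test 2 (a=0, b=1, c=0): fault-free g1=1, g2=1, g3=0, g4=1, g5=0 → Y1=0, Y2=0; observed Y1=1, Y2=0. Eliminates g2 stuck-at-1.
Only g1 stuck-at-0 is consistent with every test.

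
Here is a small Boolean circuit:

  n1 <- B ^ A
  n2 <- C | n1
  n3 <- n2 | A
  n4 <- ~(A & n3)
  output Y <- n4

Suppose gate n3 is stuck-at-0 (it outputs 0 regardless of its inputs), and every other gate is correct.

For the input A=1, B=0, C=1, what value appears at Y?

Propagate with n3 forced: n1=1, n2=1, n3=0 [stuck-at-0], n4=1.
So Y = 1. (Without the fault it would be 0.)

1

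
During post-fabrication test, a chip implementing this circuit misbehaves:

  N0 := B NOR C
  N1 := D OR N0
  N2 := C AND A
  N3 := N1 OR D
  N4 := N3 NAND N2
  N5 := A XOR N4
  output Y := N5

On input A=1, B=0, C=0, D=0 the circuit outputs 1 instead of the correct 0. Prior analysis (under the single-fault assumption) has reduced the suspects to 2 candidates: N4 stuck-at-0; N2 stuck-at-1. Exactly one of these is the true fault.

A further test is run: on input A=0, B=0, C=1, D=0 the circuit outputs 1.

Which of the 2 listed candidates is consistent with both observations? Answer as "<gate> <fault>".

N2 stuck-at-1

Evaluate each candidate on input A=0, B=0, C=1, D=0:
  N4 stuck-at-0: N0=0, N1=0, N2=0, N3=0, N4=0 [stuck-at-0], N5=0 → 0 — eliminated
  N2 stuck-at-1: N0=0, N1=0, N2=1 [stuck-at-1], N3=0, N4=1, N5=1 → 1 — matches
Only N2 stuck-at-1 reproduces the observed 1.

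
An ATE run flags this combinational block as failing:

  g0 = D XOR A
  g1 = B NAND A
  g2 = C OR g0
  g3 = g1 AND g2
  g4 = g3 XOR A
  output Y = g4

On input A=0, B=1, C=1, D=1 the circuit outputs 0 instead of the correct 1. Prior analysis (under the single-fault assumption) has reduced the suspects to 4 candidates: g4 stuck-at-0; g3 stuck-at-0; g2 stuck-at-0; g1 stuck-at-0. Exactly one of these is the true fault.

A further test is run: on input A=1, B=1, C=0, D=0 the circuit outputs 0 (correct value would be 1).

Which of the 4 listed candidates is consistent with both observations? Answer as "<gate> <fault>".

g4 stuck-at-0

Evaluate each candidate on input A=1, B=1, C=0, D=0:
  g4 stuck-at-0: g0=1, g1=0, g2=1, g3=0, g4=0 [stuck-at-0] → 0 — matches
  g3 stuck-at-0: g0=1, g1=0, g2=1, g3=0 [stuck-at-0], g4=1 → 1 — eliminated
  g2 stuck-at-0: g0=1, g1=0, g2=0 [stuck-at-0], g3=0, g4=1 → 1 — eliminated
  g1 stuck-at-0: g0=1, g1=0 [stuck-at-0], g2=1, g3=0, g4=1 → 1 — eliminated
Only g4 stuck-at-0 reproduces the observed 0.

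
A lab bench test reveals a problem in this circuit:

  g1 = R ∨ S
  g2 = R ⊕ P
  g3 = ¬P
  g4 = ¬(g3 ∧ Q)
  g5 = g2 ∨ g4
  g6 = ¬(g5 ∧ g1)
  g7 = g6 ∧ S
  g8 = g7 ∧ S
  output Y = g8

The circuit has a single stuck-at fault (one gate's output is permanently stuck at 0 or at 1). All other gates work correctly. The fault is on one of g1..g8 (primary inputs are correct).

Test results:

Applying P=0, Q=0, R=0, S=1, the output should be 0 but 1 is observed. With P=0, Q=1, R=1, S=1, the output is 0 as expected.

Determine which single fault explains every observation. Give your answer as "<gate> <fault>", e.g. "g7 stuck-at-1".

Fault-free values for test 1 (P=0, Q=0, R=0, S=1): g1=1, g2=0, g3=1, g4=1, g5=1, g6=0, g7=0, g8=0, giving Y=0. Observed 1.
Test 1: faults giving observed 1 are {g1 stuck-at-0, g4 stuck-at-0, g5 stuck-at-0, g6 stuck-at-1, g7 stuck-at-1, g8 stuck-at-1}.
Test 2 (P=0, Q=1, R=1, S=1): fault-free g1=1, g2=1, g3=1, g4=0, g5=1, g6=0, g7=0, g8=0 → 0; observed 0. Eliminates g1 stuck-at-0, g5 stuck-at-0, g6 stuck-at-1, g7 stuck-at-1, g8 stuck-at-1.
Only g4 stuck-at-0 is consistent with every test.

g4 stuck-at-0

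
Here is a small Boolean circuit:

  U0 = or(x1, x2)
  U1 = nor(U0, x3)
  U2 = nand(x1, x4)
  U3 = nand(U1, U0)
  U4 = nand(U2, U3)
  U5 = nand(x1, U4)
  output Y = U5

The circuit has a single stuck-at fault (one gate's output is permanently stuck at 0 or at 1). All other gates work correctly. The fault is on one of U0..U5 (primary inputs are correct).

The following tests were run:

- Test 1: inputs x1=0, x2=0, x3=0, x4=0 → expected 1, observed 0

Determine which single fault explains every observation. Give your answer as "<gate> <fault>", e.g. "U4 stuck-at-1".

U5 stuck-at-0

Fault-free values for test 1 (x1=0, x2=0, x3=0, x4=0): U0=0, U1=1, U2=1, U3=1, U4=0, U5=1, giving Y=1. Observed 0.
Test 1: faults giving observed 0 are {U5 stuck-at-0}.
Only U5 stuck-at-0 is consistent with every test.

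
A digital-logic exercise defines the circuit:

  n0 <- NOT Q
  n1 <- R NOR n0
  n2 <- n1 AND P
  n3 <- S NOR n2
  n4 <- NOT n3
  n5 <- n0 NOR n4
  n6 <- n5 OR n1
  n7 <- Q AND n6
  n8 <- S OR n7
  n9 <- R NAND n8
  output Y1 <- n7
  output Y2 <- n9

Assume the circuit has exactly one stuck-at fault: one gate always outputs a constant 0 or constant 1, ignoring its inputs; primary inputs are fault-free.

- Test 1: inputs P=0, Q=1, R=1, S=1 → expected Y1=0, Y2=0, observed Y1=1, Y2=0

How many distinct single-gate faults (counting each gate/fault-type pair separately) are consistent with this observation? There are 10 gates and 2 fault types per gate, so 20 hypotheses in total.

6

Fault-free: n0=0, n1=0, n2=0, n3=0, n4=1, n5=0, n6=0, n7=0, n8=1, n9=0 → Y1=0, Y2=0. Observed Y1=1, Y2=0.
  n0: none of the 2 fault types match ✗
  n1: stuck-at-1 ✓; others ✗
  n2: none of the 2 fault types match ✗
  n3: stuck-at-1 ✓; others ✗
  n4: stuck-at-0 ✓; others ✗
  n5: stuck-at-1 ✓; others ✗
  n6: stuck-at-1 ✓; others ✗
  n7: stuck-at-1 ✓; others ✗
  n8: none of the 2 fault types match ✗
  n9: none of the 2 fault types match ✗
Consistent faults: {n1 stuck-at-1, n3 stuck-at-1, n4 stuck-at-0, n5 stuck-at-1, n6 stuck-at-1, n7 stuck-at-1} — 6 in all.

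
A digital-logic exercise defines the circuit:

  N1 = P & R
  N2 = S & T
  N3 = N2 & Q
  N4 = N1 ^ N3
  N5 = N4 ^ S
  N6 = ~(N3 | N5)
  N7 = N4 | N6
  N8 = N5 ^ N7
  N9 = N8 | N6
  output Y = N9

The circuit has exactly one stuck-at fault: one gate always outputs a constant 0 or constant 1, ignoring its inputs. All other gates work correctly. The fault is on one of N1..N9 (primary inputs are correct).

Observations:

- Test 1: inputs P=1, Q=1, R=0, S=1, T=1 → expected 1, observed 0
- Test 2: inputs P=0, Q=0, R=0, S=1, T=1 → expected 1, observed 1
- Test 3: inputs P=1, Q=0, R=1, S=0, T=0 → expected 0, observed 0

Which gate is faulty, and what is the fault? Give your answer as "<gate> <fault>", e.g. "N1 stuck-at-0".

Fault-free values for test 1 (P=1, Q=1, R=0, S=1, T=1): N1=0, N2=1, N3=1, N4=1, N5=0, N6=0, N7=1, N8=1, N9=1, giving Y=1. Observed 0.
Test 1: faults giving observed 0 are {N5 stuck-at-1, N7 stuck-at-0, N8 stuck-at-0, N9 stuck-at-0}.
Test 2 (P=0, Q=0, R=0, S=1, T=1): fault-free N1=0, N2=1, N3=0, N4=0, N5=1, N6=0, N7=0, N8=1, N9=1 → 1; observed 1. Eliminates N8 stuck-at-0, N9 stuck-at-0.
Test 3 (P=1, Q=0, R=1, S=0, T=0): fault-free N1=1, N2=0, N3=0, N4=1, N5=1, N6=0, N7=1, N8=0, N9=0 → 0; observed 0. Eliminates N7 stuck-at-0.
Only N5 stuck-at-1 is consistent with every test.

N5 stuck-at-1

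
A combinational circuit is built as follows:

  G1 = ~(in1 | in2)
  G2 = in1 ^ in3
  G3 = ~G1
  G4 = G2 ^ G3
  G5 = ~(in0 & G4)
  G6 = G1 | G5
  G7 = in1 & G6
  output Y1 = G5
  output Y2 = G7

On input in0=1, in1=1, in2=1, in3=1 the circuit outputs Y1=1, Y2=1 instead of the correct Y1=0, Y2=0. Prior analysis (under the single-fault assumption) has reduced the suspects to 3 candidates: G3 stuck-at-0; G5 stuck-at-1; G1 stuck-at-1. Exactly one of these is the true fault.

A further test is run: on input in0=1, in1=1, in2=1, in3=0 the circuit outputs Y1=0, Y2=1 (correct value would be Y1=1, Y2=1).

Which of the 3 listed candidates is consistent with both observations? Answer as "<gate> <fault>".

Evaluate each candidate on input in0=1, in1=1, in2=1, in3=0:
  G3 stuck-at-0: G1=0, G2=1, G3=0 [stuck-at-0], G4=1, G5=0, G6=0, G7=0 → Y1=0, Y2=0 — eliminated
  G5 stuck-at-1: G1=0, G2=1, G3=1, G4=0, G5=1 [stuck-at-1], G6=1, G7=1 → Y1=1, Y2=1 — eliminated
  G1 stuck-at-1: G1=1 [stuck-at-1], G2=1, G3=0, G4=1, G5=0, G6=1, G7=1 → Y1=0, Y2=1 — matches
Only G1 stuck-at-1 reproduces the observed Y1=0, Y2=1.

G1 stuck-at-1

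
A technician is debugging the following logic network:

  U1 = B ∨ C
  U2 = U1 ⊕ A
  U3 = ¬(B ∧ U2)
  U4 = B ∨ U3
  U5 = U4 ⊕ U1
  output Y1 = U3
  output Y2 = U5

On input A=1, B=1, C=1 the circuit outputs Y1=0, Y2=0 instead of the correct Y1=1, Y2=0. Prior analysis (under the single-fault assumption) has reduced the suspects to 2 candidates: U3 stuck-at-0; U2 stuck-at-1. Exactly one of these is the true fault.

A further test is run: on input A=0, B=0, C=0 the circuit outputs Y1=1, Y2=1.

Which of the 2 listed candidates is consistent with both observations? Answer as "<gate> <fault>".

U2 stuck-at-1

Evaluate each candidate on input A=0, B=0, C=0:
  U3 stuck-at-0: U1=0, U2=0, U3=0 [stuck-at-0], U4=0, U5=0 → Y1=0, Y2=0 — eliminated
  U2 stuck-at-1: U1=0, U2=1 [stuck-at-1], U3=1, U4=1, U5=1 → Y1=1, Y2=1 — matches
Only U2 stuck-at-1 reproduces the observed Y1=1, Y2=1.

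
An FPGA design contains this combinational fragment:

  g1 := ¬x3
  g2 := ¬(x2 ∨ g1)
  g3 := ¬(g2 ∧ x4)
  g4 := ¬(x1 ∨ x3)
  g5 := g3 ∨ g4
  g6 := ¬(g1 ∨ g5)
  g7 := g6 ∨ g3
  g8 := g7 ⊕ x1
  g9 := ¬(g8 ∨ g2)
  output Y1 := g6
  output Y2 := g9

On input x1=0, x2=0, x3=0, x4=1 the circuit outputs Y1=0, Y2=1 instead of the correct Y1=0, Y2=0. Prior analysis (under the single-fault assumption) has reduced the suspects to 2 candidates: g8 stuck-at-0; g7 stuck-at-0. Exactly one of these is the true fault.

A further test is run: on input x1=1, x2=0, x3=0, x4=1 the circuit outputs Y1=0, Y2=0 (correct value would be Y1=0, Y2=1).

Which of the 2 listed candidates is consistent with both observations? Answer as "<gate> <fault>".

g7 stuck-at-0

Evaluate each candidate on input x1=1, x2=0, x3=0, x4=1:
  g8 stuck-at-0: g1=1, g2=0, g3=1, g4=0, g5=1, g6=0, g7=1, g8=0 [stuck-at-0], g9=1 → Y1=0, Y2=1 — eliminated
  g7 stuck-at-0: g1=1, g2=0, g3=1, g4=0, g5=1, g6=0, g7=0 [stuck-at-0], g8=1, g9=0 → Y1=0, Y2=0 — matches
Only g7 stuck-at-0 reproduces the observed Y1=0, Y2=0.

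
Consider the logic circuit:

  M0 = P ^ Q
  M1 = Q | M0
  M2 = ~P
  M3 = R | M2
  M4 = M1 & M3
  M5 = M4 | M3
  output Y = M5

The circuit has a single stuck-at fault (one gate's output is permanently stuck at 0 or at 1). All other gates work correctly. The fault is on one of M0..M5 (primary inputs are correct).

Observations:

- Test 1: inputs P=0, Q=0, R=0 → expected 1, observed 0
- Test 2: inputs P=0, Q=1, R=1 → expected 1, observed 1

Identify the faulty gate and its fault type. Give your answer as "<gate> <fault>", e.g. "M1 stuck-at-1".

Fault-free values for test 1 (P=0, Q=0, R=0): M0=0, M1=0, M2=1, M3=1, M4=0, M5=1, giving Y=1. Observed 0.
Test 1: faults giving observed 0 are {M2 stuck-at-0, M3 stuck-at-0, M5 stuck-at-0}.
Test 2 (P=0, Q=1, R=1): fault-free M0=1, M1=1, M2=1, M3=1, M4=1, M5=1 → 1; observed 1. Eliminates M3 stuck-at-0, M5 stuck-at-0.
Only M2 stuck-at-0 is consistent with every test.

M2 stuck-at-0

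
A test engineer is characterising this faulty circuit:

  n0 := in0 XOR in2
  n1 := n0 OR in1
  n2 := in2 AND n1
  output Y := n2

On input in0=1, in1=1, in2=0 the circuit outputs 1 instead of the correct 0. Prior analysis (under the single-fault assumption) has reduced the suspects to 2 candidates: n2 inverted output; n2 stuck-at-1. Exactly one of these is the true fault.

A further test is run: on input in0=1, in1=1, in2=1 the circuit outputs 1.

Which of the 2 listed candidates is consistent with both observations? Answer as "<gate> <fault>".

n2 stuck-at-1

Evaluate each candidate on input in0=1, in1=1, in2=1:
  n2 inverted output: n0=0, n1=1, n2=0 [inverted output] → 0 — eliminated
  n2 stuck-at-1: n0=0, n1=1, n2=1 [stuck-at-1] → 1 — matches
Only n2 stuck-at-1 reproduces the observed 1.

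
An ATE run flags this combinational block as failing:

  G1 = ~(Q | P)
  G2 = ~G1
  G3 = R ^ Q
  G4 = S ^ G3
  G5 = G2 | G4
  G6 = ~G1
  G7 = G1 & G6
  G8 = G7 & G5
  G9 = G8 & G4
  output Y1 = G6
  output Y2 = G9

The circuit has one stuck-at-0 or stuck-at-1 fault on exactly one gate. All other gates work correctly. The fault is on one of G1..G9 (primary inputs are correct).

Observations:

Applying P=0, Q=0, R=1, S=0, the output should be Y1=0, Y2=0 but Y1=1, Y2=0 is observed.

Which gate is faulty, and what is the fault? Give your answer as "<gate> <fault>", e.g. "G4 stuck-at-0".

Fault-free values for test 1 (P=0, Q=0, R=1, S=0): G1=1, G2=0, G3=1, G4=1, G5=1, G6=0, G7=0, G8=0, G9=0, giving Y1=0, Y2=0. Observed Y1=1, Y2=0.
Test 1: faults giving observed Y1=1, Y2=0 are {G1 stuck-at-0}.
Only G1 stuck-at-0 is consistent with every test.

G1 stuck-at-0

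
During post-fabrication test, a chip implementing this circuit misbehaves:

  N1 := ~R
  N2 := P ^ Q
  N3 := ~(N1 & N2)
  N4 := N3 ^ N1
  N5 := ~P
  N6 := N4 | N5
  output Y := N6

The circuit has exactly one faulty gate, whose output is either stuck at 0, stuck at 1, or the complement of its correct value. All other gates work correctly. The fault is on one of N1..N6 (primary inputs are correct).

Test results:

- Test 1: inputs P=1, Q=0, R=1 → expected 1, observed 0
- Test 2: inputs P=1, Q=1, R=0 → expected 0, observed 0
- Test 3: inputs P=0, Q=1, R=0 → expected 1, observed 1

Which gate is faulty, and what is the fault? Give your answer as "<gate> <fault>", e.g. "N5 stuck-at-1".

Fault-free values for test 1 (P=1, Q=0, R=1): N1=0, N2=1, N3=1, N4=1, N5=0, N6=1, giving Y=1. Observed 0.
Test 1: faults giving observed 0 are {N3 stuck-at-0, N3 inverted output, N4 stuck-at-0, N4 inverted output, N6 stuck-at-0, N6 inverted output}.
Test 2 (P=1, Q=1, R=0): fault-free N1=1, N2=0, N3=1, N4=0, N5=0, N6=0 → 0; observed 0. Eliminates N3 stuck-at-0, N3 inverted output, N4 inverted output, N6 inverted output.
Test 3 (P=0, Q=1, R=0): fault-free N1=1, N2=1, N3=0, N4=1, N5=1, N6=1 → 1; observed 1. Eliminates N6 stuck-at-0.
Only N4 stuck-at-0 is consistent with every test.

N4 stuck-at-0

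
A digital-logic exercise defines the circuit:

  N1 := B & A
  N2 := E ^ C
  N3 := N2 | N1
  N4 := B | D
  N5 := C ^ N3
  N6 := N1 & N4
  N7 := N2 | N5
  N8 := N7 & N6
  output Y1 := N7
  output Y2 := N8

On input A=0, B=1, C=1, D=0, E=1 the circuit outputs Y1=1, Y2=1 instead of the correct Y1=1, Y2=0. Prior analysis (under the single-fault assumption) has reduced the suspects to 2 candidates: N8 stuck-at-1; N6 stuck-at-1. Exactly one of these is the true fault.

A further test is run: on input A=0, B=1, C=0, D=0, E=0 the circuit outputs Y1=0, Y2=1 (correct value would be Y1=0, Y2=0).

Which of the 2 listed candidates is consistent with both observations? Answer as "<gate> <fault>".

Evaluate each candidate on input A=0, B=1, C=0, D=0, E=0:
  N8 stuck-at-1: N1=0, N2=0, N3=0, N4=1, N5=0, N6=0, N7=0, N8=1 [stuck-at-1] → Y1=0, Y2=1 — matches
  N6 stuck-at-1: N1=0, N2=0, N3=0, N4=1, N5=0, N6=1 [stuck-at-1], N7=0, N8=0 → Y1=0, Y2=0 — eliminated
Only N8 stuck-at-1 reproduces the observed Y1=0, Y2=1.

N8 stuck-at-1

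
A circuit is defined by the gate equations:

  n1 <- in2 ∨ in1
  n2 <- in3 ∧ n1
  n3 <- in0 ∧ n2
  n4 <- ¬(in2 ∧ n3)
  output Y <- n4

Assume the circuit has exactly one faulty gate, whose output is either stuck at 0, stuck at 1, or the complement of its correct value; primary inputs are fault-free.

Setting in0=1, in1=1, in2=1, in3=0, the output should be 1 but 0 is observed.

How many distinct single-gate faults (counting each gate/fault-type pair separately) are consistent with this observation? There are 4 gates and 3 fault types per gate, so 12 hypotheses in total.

Fault-free: n1=1, n2=0, n3=0, n4=1 → 1. Observed 0.
  n1 stuck-at-0: output 1 ✗
  n1 stuck-at-1: output 1 ✗
  n1 inverted output: output 1 ✗
  n2 stuck-at-0: output 1 ✗
  n2 stuck-at-1: output 0 ✓
  n2 inverted output: output 0 ✓
  n3 stuck-at-0: output 1 ✗
  n3 stuck-at-1: output 0 ✓
  n3 inverted output: output 0 ✓
  n4 stuck-at-0: output 0 ✓
  n4 stuck-at-1: output 1 ✗
  n4 inverted output: output 0 ✓
Consistent faults: {n2 stuck-at-1, n2 inverted output, n3 stuck-at-1, n3 inverted output, n4 stuck-at-0, n4 inverted output} — 6 in all.

6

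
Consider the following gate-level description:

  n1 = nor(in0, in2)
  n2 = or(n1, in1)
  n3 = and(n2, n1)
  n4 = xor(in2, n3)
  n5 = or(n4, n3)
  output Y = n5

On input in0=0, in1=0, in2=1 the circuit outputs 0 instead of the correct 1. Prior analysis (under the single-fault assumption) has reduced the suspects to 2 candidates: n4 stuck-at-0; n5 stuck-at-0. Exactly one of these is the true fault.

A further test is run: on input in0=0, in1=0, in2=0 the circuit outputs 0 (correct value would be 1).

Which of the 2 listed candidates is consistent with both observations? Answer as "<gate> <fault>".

n5 stuck-at-0

Evaluate each candidate on input in0=0, in1=0, in2=0:
  n4 stuck-at-0: n1=1, n2=1, n3=1, n4=0 [stuck-at-0], n5=1 → 1 — eliminated
  n5 stuck-at-0: n1=1, n2=1, n3=1, n4=1, n5=0 [stuck-at-0] → 0 — matches
Only n5 stuck-at-0 reproduces the observed 0.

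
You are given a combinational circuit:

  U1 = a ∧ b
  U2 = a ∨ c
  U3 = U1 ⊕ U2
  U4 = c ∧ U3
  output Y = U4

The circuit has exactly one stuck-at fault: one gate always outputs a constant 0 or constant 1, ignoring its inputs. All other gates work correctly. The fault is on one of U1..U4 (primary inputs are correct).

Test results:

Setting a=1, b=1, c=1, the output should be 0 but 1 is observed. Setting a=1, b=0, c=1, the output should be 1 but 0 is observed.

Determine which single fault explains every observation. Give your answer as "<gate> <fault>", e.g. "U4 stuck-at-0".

U2 stuck-at-0

Fault-free values for test 1 (a=1, b=1, c=1): U1=1, U2=1, U3=0, U4=0, giving Y=0. Observed 1.
Test 1: faults giving observed 1 are {U1 stuck-at-0, U2 stuck-at-0, U3 stuck-at-1, U4 stuck-at-1}.
Test 2 (a=1, b=0, c=1): fault-free U1=0, U2=1, U3=1, U4=1 → 1; observed 0. Eliminates U1 stuck-at-0, U3 stuck-at-1, U4 stuck-at-1.
Only U2 stuck-at-0 is consistent with every test.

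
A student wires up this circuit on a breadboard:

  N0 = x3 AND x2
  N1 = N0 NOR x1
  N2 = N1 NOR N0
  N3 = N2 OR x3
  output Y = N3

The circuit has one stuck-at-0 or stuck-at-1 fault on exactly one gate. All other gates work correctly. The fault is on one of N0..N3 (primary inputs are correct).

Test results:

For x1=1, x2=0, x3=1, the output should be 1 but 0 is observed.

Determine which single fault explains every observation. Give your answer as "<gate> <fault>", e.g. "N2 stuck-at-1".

N3 stuck-at-0

Fault-free values for test 1 (x1=1, x2=0, x3=1): N0=0, N1=0, N2=1, N3=1, giving Y=1. Observed 0.
Test 1: faults giving observed 0 are {N3 stuck-at-0}.
Only N3 stuck-at-0 is consistent with every test.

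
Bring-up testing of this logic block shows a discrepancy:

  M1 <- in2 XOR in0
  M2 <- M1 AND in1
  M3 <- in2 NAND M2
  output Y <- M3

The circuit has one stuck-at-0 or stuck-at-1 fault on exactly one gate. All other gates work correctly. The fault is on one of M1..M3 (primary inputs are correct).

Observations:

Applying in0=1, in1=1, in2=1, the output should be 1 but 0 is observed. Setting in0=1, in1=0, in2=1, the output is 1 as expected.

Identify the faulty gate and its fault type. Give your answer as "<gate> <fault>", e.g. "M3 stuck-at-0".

M1 stuck-at-1

Fault-free values for test 1 (in0=1, in1=1, in2=1): M1=0, M2=0, M3=1, giving Y=1. Observed 0.
Test 1: faults giving observed 0 are {M1 stuck-at-1, M2 stuck-at-1, M3 stuck-at-0}.
Test 2 (in0=1, in1=0, in2=1): fault-free M1=0, M2=0, M3=1 → 1; observed 1. Eliminates M2 stuck-at-1, M3 stuck-at-0.
Only M1 stuck-at-1 is consistent with every test.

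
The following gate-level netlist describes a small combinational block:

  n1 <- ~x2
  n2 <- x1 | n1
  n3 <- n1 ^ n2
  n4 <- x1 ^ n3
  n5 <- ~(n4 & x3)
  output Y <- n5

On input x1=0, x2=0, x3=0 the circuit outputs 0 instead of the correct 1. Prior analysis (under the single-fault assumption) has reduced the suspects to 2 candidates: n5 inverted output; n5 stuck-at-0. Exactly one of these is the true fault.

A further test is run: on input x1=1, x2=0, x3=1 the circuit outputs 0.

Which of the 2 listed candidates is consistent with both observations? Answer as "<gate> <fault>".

Evaluate each candidate on input x1=1, x2=0, x3=1:
  n5 inverted output: n1=1, n2=1, n3=0, n4=1, n5=1 [inverted output] → 1 — eliminated
  n5 stuck-at-0: n1=1, n2=1, n3=0, n4=1, n5=0 [stuck-at-0] → 0 — matches
Only n5 stuck-at-0 reproduces the observed 0.

n5 stuck-at-0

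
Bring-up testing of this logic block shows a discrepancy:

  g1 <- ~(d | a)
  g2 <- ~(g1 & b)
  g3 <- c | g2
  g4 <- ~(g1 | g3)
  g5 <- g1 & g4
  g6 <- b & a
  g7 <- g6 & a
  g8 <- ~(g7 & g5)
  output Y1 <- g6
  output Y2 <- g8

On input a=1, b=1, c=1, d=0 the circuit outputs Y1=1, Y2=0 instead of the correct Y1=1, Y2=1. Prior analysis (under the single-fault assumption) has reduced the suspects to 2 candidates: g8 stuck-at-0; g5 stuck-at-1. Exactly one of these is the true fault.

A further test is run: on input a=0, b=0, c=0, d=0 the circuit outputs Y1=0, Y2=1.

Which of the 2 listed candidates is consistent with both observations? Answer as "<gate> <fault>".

g5 stuck-at-1

Evaluate each candidate on input a=0, b=0, c=0, d=0:
  g8 stuck-at-0: g1=1, g2=1, g3=1, g4=0, g5=0, g6=0, g7=0, g8=0 [stuck-at-0] → Y1=0, Y2=0 — eliminated
  g5 stuck-at-1: g1=1, g2=1, g3=1, g4=0, g5=1 [stuck-at-1], g6=0, g7=0, g8=1 → Y1=0, Y2=1 — matches
Only g5 stuck-at-1 reproduces the observed Y1=0, Y2=1.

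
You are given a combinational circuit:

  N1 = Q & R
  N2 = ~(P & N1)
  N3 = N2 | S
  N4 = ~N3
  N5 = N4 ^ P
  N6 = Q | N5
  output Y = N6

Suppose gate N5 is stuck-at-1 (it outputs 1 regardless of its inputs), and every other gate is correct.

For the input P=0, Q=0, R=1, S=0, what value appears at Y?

1

Propagate with N5 forced: N1=0, N2=1, N3=1, N4=0, N5=1 [stuck-at-1], N6=1.
So Y = 1. (Without the fault it would be 0.)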